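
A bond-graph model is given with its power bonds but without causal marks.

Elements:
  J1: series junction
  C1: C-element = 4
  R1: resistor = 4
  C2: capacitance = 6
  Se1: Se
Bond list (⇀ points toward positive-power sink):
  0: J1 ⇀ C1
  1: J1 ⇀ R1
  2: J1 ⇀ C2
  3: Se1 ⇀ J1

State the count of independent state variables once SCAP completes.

2  (C1, C2 all integral)

b3 →J1  (source Se1 imposes e)
b0 →J1  (prefer integral on C1)
b2 →J1  (C2 integral (e out))
b1 →R1  (closing 1-jn rule on J1)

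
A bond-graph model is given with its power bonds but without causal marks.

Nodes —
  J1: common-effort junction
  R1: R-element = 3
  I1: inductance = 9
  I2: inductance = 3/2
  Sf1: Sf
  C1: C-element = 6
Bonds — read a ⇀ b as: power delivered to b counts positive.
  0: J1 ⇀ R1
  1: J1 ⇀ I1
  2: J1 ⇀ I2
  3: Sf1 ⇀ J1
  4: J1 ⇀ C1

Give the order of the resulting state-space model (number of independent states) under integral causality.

bond 3 →Sf1  (Sf1 (Sf) sets flow on bond)
bond 1 →I1  (prefer integral on I1)
bond 2 →I2  (I2 integral (f out))
bond 4 →J1  (C1 outputs effort q/C1)
bond 0 →R1  (0-jn J1 has e-setter on 4)

3  (C1, I1, I2 all integral)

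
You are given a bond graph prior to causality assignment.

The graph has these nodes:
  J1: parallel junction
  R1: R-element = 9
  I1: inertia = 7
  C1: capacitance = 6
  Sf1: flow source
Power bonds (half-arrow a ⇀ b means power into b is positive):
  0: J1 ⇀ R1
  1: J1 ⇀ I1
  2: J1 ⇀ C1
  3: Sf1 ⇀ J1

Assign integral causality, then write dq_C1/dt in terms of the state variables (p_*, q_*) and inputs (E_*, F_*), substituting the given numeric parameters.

bond 3 |Sf1  (Sf1: flow source, stroke at near end)
bond 1 |I1  (prefer integral on I1)
bond 2 |J1  (prefer integral on C1)
bond 0 |R1  (common-e at J1 fixed by 2)

dq_C1/dt = F_Sf1 - p_I1/7 - q_C1/54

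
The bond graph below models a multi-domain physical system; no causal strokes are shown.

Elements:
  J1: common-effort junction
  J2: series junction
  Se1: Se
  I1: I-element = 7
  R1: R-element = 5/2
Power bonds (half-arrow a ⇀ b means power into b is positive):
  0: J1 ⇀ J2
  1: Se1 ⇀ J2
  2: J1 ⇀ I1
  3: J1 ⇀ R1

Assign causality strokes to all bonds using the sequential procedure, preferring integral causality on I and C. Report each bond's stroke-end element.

#0 stroke at J1
#1 stroke at J2
#2 stroke at I1
#3 stroke at R1

b1 |J2  (Se1 (Se) sets effort on bond)
b0 |J1  (closing 1-jn rule on J2)
b2 |I1  (J1: bond 0 brought effort, rest push out)
b3 |R1  (J1: bond 0 brought effort, rest push out)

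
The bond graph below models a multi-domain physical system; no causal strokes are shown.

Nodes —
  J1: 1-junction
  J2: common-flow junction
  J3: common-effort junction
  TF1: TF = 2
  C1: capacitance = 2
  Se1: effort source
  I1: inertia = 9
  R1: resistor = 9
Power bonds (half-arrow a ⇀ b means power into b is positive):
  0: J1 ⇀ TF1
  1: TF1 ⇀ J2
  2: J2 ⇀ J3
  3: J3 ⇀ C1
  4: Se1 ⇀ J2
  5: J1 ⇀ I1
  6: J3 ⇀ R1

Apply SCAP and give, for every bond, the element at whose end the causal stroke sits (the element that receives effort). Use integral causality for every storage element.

b4 |J2  (Se1 (Se) sets effort on bond)
b3 |J3  (C1: C, integral causality)
b2 |J2  (common-e at J3 fixed by 3)
b6 |R1  (J3 effort already set via bond 3)
b1 |TF1  (J2 needs exactly one f-in)
b0 |J1  (TF TF1: opposite of bond 1)
b5 |I1  (only one flow-in slot at J1)

β0 |J1
β1 |TF1
β2 |J2
β3 |J3
β4 |J2
β5 |I1
β6 |R1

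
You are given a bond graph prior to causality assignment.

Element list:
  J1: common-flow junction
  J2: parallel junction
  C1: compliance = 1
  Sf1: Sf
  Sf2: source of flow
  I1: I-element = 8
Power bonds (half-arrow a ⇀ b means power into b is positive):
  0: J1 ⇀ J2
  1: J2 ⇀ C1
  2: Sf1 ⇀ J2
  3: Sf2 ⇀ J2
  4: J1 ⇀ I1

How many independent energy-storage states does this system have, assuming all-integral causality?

2  (C1, I1 all integral)

b2 |Sf1  (Sf1 fixes flow; stroke at Sf1)
b3 |Sf2  (source Sf2 imposes f)
b1 |J2  (prefer integral on C1)
b0 |J1  (J2: bond 1 brought effort, rest push out)
b4 |I1  (J1 needs exactly one f-in)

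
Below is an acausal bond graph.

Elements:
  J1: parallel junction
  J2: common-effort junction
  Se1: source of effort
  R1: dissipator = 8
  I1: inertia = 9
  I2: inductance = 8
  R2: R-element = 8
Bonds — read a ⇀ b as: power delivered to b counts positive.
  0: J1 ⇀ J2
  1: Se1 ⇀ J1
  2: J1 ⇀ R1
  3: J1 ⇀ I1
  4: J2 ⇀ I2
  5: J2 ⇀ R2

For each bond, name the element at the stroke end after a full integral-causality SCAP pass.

b1 →J1  (Se1 fixes effort; stroke away)
b0 →J2  (common-e at J1 fixed by 1)
b2 →R1  (common-e at J1 fixed by 1)
b3 →I1  (J1: bond 1 brought effort, rest push out)
b4 →I2  (0-jn J2 has e-setter on 0)
b5 →R2  (J2: bond 0 brought effort, rest push out)

#0 stroke→J2
#1 stroke→J1
#2 stroke→R1
#3 stroke→I1
#4 stroke→I2
#5 stroke→R2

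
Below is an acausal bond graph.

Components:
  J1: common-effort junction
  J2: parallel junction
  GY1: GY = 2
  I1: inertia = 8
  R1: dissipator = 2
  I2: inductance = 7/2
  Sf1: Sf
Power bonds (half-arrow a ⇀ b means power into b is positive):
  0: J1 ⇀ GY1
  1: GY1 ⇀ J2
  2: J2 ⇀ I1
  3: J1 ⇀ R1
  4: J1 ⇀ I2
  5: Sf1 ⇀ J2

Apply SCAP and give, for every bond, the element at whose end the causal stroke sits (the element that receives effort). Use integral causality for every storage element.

#0 stroke→J1
#1 stroke→J2
#2 stroke→I1
#3 stroke→R1
#4 stroke→I2
#5 stroke→Sf1

b5 |Sf1  (Sf1 fixes flow; stroke at Sf1)
b2 |I1  (I1 outputs flow p/I1)
b1 |J2  (only one effort-in slot at J2)
b0 |J1  (through GY1, causality inverts; strokes same side of GY1)
b3 |R1  (common-e at J1 fixed by 0)
b4 |I2  (0-jn J1 has e-setter on 0)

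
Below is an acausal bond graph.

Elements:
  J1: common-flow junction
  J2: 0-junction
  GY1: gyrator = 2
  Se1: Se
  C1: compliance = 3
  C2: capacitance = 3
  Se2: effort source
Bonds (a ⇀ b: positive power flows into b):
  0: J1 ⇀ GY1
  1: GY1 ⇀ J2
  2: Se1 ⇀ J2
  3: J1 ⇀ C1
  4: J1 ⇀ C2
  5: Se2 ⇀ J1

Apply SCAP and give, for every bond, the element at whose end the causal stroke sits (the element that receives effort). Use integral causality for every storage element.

#2 →J2  (Se1 (Se) sets effort on bond)
#5 →J1  (Se2: effort source, stroke at far end)
#1 →GY1  (J2: bond 2 brought effort, rest push out)
#0 →GY1  (GY1: gyrator matches bond 1)
#3 →J1  (J1: bond 0 brought flow, rest push out)
#4 →J1  (common-f at J1 fixed by 0)

β0 stroke at GY1
β1 stroke at GY1
β2 stroke at J2
β3 stroke at J1
β4 stroke at J1
β5 stroke at J1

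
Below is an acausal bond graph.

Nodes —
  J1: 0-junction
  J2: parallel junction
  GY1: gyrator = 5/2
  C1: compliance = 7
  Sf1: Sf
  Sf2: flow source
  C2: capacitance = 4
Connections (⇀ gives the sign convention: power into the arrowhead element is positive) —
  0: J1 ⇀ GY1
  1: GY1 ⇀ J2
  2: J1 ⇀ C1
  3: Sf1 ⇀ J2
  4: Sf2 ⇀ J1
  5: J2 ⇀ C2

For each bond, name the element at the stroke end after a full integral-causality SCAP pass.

#0 |GY1
#1 |GY1
#2 |J1
#3 |Sf1
#4 |Sf2
#5 |J2

β3 stroke at Sf1  (Sf1 (Sf) sets flow on bond)
β4 stroke at Sf2  (Sf2 fixes flow; stroke at Sf2)
β2 stroke at J1  (prefer integral on C1)
β0 stroke at GY1  (common-e at J1 fixed by 2)
β1 stroke at GY1  (GY1: gyrator matches bond 0)
β5 stroke at J2  (J2 needs exactly one e-in)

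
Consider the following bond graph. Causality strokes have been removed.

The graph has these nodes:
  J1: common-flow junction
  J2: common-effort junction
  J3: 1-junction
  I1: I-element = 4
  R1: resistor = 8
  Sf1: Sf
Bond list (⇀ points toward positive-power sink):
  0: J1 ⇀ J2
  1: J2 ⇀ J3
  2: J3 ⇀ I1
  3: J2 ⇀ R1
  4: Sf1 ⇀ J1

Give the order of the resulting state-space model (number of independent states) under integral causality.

β4 stroke at Sf1  (source Sf1 imposes f)
β0 stroke at J1  (J1: bond 4 brought flow, rest push out)
β2 stroke at I1  (I1: I, integral causality)
β1 stroke at J3  (1-jn J3 has f-setter on 2)
β3 stroke at J2  (closing 0-jn rule on J2)

1  (I1 all integral)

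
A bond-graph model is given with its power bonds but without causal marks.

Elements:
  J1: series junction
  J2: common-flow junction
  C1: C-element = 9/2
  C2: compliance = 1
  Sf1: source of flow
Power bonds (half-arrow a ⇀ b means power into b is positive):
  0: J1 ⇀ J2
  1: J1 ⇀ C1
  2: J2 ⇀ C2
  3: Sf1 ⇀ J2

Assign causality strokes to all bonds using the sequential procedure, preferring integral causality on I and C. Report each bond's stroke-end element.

b0 stroke at J2
b1 stroke at J1
b2 stroke at J2
b3 stroke at Sf1

b3 |Sf1  (Sf1 fixes flow; stroke at Sf1)
b0 |J2  (J2: bond 3 brought flow, rest push out)
b2 |J2  (J2: bond 3 brought flow, rest push out)
b1 |J1  (J1: bond 0 brought flow, rest push out)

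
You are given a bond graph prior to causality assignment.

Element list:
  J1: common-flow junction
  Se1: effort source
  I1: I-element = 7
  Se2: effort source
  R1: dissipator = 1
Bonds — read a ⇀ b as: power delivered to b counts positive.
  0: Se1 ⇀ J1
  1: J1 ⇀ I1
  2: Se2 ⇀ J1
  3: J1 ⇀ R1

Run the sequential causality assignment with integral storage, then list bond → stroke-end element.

bond 0 stroke at J1  (Se1: effort source, stroke at far end)
bond 2 stroke at J1  (Se2 (Se) sets effort on bond)
bond 1 stroke at I1  (I1 integral (f out))
bond 3 stroke at J1  (common-f at J1 fixed by 1)

β0 stroke→J1
β1 stroke→I1
β2 stroke→J1
β3 stroke→J1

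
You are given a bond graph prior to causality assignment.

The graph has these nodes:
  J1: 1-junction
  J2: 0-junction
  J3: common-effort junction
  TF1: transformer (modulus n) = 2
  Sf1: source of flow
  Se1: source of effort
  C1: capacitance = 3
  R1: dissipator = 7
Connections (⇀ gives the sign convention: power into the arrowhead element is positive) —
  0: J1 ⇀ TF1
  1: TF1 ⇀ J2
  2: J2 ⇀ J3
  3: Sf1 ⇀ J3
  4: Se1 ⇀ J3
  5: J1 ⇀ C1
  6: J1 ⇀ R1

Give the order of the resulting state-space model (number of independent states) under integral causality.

b3 →Sf1  (Sf1 (Sf) sets flow on bond)
b4 →J3  (Se1 fixes effort; stroke away)
b2 →J2  (J3: bond 4 brought effort, rest push out)
b1 →TF1  (common-e at J2 fixed by 2)
b0 →J1  (TF1: transformer flips bond 1)
b5 →J1  (C1 integral (e out))
b6 →R1  (J1: last free bond brings flow in)

1  (C1 all integral)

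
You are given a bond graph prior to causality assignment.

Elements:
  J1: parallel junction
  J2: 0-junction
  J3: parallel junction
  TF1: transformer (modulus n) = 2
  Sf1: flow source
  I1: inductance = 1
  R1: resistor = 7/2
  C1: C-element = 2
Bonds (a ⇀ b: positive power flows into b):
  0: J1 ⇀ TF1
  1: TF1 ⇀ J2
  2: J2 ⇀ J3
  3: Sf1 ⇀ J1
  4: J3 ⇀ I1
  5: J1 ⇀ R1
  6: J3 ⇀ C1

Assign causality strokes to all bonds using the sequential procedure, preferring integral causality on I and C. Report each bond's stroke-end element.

β3 stroke→Sf1  (Sf1: flow source, stroke at near end)
β4 stroke→I1  (I1 integral (f out))
β6 stroke→J3  (prefer integral on C1)
β2 stroke→J2  (J3 effort already set via bond 6)
β1 stroke→TF1  (common-e at J2 fixed by 2)
β0 stroke→J1  (TF1: transformer flips bond 1)
β5 stroke→R1  (J1: bond 0 brought effort, rest push out)

β0 →J1
β1 →TF1
β2 →J2
β3 →Sf1
β4 →I1
β5 →R1
β6 →J3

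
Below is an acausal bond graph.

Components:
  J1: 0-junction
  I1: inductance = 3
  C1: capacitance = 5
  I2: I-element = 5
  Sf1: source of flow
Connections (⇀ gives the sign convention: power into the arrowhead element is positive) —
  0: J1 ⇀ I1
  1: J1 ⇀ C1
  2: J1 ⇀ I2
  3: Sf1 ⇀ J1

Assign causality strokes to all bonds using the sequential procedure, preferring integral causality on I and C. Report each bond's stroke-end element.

β0 →I1
β1 →J1
β2 →I2
β3 →Sf1

b3 →Sf1  (Sf1 fixes flow; stroke at Sf1)
b0 →I1  (prefer integral on I1)
b1 →J1  (prefer integral on C1)
b2 →I2  (J1 effort already set via bond 1)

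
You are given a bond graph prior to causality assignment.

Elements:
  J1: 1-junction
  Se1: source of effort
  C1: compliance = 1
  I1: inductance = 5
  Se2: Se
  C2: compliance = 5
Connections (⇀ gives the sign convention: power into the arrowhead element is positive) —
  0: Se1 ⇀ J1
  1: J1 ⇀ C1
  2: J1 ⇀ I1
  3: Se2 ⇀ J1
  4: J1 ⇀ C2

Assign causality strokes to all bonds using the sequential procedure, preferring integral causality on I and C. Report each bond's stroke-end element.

b0 stroke→J1  (Se1 (Se) sets effort on bond)
b3 stroke→J1  (Se2 fixes effort; stroke away)
b1 stroke→J1  (C1 integral (e out))
b2 stroke→I1  (I1 integral (f out))
b4 stroke→J1  (J1 flow already set via bond 2)

β0 stroke→J1
β1 stroke→J1
β2 stroke→I1
β3 stroke→J1
β4 stroke→J1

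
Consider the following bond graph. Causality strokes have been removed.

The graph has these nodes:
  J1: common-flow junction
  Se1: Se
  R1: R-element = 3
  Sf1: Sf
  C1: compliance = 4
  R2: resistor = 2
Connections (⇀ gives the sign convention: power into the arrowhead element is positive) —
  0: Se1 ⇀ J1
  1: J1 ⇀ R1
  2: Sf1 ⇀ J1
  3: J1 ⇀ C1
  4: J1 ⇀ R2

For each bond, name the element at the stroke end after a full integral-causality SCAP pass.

bond 0 stroke at J1  (Se1: effort source, stroke at far end)
bond 2 stroke at Sf1  (Sf1 fixes flow; stroke at Sf1)
bond 1 stroke at J1  (1-jn J1 has f-setter on 2)
bond 3 stroke at J1  (common-f at J1 fixed by 2)
bond 4 stroke at J1  (1-jn J1 has f-setter on 2)

β0 →J1
β1 →J1
β2 →Sf1
β3 →J1
β4 →J1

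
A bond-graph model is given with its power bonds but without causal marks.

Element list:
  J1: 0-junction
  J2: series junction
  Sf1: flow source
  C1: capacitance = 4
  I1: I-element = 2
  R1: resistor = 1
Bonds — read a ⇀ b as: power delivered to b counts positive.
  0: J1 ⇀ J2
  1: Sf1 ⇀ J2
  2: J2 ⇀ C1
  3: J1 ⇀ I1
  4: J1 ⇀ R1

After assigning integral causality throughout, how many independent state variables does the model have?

2  (C1, I1 all integral)

β1 stroke→Sf1  (Sf1: flow source, stroke at near end)
β0 stroke→J2  (1-jn J2 has f-setter on 1)
β2 stroke→J2  (1-jn J2 has f-setter on 1)
β3 stroke→I1  (I1: I, integral causality)
β4 stroke→J1  (only one effort-in slot at J1)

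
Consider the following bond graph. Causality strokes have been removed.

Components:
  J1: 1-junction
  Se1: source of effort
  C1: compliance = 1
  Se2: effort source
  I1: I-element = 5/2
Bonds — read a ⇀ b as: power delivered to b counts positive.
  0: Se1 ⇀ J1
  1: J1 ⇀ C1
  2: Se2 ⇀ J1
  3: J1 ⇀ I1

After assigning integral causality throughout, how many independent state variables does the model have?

2  (C1, I1 all integral)

β0 stroke at J1  (Se1 fixes effort; stroke away)
β2 stroke at J1  (Se2 (Se) sets effort on bond)
β1 stroke at J1  (C1 integral (e out))
β3 stroke at I1  (only one flow-in slot at J1)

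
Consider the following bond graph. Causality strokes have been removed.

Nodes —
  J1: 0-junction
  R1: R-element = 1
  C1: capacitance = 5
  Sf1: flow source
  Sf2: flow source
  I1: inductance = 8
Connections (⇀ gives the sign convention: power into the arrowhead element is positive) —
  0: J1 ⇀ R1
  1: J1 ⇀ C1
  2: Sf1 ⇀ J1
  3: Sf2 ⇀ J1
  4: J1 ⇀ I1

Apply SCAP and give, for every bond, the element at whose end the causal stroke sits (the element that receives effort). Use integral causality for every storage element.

b2 |Sf1  (Sf1: flow source, stroke at near end)
b3 |Sf2  (Sf2: flow source, stroke at near end)
b1 |J1  (C1 integral (e out))
b0 |R1  (J1 effort already set via bond 1)
b4 |I1  (0-jn J1 has e-setter on 1)

b0 |R1
b1 |J1
b2 |Sf1
b3 |Sf2
b4 |I1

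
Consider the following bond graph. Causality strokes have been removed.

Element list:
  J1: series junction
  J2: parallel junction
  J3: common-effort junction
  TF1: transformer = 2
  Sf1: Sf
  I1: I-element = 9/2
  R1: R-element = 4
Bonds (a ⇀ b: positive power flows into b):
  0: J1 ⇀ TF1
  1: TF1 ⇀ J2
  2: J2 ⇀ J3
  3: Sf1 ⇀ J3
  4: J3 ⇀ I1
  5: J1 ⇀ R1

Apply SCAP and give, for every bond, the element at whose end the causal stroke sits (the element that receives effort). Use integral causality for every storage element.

b3 →Sf1  (Sf1 (Sf) sets flow on bond)
b4 →I1  (prefer integral on I1)
b2 →J3  (closing 0-jn rule on J3)
b1 →J2  (closing 0-jn rule on J2)
b0 →TF1  (TF1: transformer flips bond 1)
b5 →J1  (common-f at J1 fixed by 0)

β0 →TF1
β1 →J2
β2 →J3
β3 →Sf1
β4 →I1
β5 →J1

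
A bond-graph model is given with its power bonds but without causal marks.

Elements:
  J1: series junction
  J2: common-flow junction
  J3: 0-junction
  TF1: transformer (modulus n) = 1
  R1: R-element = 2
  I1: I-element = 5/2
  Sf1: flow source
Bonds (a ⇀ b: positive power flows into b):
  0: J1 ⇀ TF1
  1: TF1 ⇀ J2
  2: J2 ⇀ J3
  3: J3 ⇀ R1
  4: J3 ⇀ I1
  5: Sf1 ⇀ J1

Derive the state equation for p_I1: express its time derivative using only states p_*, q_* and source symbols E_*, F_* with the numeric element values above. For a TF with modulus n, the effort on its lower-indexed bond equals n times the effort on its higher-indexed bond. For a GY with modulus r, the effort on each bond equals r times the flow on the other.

dp_I1/dt = 2*F_Sf1 - 4*p_I1/5

#5 →Sf1  (Sf1: flow source, stroke at near end)
#0 →J1  (J1 flow already set via bond 5)
#1 →TF1  (through TF1, causality passes straight; one stroke at TF1)
#2 →J2  (common-f at J2 fixed by 1)
#4 →I1  (I1 integral (f out))
#3 →J3  (J3 needs exactly one e-in)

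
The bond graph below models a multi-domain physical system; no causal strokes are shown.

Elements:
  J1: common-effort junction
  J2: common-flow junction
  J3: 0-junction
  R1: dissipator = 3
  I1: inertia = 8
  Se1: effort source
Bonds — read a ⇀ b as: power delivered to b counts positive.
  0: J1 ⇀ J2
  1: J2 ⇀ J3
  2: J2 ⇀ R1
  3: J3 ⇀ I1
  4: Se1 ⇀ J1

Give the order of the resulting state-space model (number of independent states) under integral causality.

1  (I1 all integral)

bond 4 stroke→J1  (Se1 (Se) sets effort on bond)
bond 0 stroke→J2  (J1: bond 4 brought effort, rest push out)
bond 3 stroke→I1  (I1 integral (f out))
bond 1 stroke→J3  (only one effort-in slot at J3)
bond 2 stroke→J2  (J2: bond 1 brought flow, rest push out)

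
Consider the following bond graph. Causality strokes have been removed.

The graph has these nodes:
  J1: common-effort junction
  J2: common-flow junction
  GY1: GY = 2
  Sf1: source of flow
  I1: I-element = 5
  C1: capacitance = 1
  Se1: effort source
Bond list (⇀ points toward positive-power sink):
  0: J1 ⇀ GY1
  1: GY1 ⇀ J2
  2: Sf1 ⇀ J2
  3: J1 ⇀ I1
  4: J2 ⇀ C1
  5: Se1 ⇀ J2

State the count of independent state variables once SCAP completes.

#2 →Sf1  (Sf1 fixes flow; stroke at Sf1)
#5 →J2  (source Se1 imposes e)
#1 →J2  (J2: bond 2 brought flow, rest push out)
#4 →J2  (common-f at J2 fixed by 2)
#0 →J1  (GY1: gyrator matches bond 1)
#3 →I1  (0-jn J1 has e-setter on 0)

2  (C1, I1 all integral)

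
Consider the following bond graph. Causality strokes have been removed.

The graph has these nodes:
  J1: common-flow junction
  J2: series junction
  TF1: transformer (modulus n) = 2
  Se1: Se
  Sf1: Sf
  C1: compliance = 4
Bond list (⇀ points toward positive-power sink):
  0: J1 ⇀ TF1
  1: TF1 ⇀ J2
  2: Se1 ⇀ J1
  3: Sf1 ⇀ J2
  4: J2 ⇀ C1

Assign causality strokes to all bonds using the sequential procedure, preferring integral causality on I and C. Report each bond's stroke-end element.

#0 →TF1
#1 →J2
#2 →J1
#3 →Sf1
#4 →J2

#2 stroke→J1  (Se1 fixes effort; stroke away)
#3 stroke→Sf1  (source Sf1 imposes f)
#0 stroke→TF1  (only one flow-in slot at J1)
#1 stroke→J2  (J2: bond 3 brought flow, rest push out)
#4 stroke→J2  (J2: bond 3 brought flow, rest push out)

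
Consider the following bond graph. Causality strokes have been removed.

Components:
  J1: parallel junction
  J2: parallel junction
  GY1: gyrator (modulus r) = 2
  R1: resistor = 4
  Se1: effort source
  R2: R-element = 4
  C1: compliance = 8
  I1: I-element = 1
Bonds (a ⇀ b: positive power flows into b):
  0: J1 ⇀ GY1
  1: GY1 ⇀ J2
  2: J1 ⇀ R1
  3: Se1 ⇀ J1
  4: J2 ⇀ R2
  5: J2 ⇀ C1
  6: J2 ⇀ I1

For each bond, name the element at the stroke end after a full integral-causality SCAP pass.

β3 |J1  (Se1: effort source, stroke at far end)
β0 |GY1  (J1: bond 3 brought effort, rest push out)
β2 |R1  (J1: bond 3 brought effort, rest push out)
β1 |GY1  (GY1: gyrator matches bond 0)
β5 |J2  (prefer integral on C1)
β4 |R2  (common-e at J2 fixed by 5)
β6 |I1  (common-e at J2 fixed by 5)

β0 |GY1
β1 |GY1
β2 |R1
β3 |J1
β4 |R2
β5 |J2
β6 |I1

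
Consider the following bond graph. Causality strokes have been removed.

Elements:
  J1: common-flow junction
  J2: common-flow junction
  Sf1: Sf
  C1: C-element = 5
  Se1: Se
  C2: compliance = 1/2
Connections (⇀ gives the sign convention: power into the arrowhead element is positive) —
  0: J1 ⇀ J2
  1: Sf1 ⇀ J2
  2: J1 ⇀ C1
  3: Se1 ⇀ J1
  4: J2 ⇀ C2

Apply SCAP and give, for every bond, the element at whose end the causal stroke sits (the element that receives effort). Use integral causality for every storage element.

b0 |J2
b1 |Sf1
b2 |J1
b3 |J1
b4 |J2

#1 |Sf1  (Sf1 (Sf) sets flow on bond)
#3 |J1  (Se1 (Se) sets effort on bond)
#0 |J2  (J2: bond 1 brought flow, rest push out)
#4 |J2  (J2: bond 1 brought flow, rest push out)
#2 |J1  (J1 flow already set via bond 0)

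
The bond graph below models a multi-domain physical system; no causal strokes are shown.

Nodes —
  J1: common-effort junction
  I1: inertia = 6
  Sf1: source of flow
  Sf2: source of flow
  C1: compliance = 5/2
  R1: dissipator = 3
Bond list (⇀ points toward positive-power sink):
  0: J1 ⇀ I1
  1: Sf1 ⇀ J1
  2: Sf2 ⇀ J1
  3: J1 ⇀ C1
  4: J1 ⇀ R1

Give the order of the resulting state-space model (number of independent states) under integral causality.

b1 |Sf1  (source Sf1 imposes f)
b2 |Sf2  (Sf2 (Sf) sets flow on bond)
b0 |I1  (I1: I, integral causality)
b3 |J1  (C1 outputs effort q/C1)
b4 |R1  (0-jn J1 has e-setter on 3)

2  (C1, I1 all integral)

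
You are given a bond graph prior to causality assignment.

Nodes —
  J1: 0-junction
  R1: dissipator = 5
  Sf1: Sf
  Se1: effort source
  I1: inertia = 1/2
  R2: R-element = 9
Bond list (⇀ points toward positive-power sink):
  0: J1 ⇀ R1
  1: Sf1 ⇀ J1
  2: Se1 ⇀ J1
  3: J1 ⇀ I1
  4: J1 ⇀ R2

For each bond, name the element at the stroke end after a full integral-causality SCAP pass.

β0 →R1
β1 →Sf1
β2 →J1
β3 →I1
β4 →R2

β1 |Sf1  (Sf1 (Sf) sets flow on bond)
β2 |J1  (source Se1 imposes e)
β0 |R1  (J1 effort already set via bond 2)
β3 |I1  (J1 effort already set via bond 2)
β4 |R2  (common-e at J1 fixed by 2)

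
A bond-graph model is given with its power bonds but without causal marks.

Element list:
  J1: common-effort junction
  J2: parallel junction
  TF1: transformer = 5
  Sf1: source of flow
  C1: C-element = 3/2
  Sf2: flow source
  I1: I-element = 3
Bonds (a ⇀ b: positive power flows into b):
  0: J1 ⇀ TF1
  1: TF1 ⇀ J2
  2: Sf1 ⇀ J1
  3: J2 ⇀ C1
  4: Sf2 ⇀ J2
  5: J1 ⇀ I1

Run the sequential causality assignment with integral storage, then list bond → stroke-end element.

#2 stroke→Sf1  (Sf1 (Sf) sets flow on bond)
#4 stroke→Sf2  (Sf2: flow source, stroke at near end)
#3 stroke→J2  (C1 integral (e out))
#1 stroke→TF1  (J2 effort already set via bond 3)
#0 stroke→J1  (TF TF1: opposite of bond 1)
#5 stroke→I1  (J1: bond 0 brought effort, rest push out)

#0 stroke at J1
#1 stroke at TF1
#2 stroke at Sf1
#3 stroke at J2
#4 stroke at Sf2
#5 stroke at I1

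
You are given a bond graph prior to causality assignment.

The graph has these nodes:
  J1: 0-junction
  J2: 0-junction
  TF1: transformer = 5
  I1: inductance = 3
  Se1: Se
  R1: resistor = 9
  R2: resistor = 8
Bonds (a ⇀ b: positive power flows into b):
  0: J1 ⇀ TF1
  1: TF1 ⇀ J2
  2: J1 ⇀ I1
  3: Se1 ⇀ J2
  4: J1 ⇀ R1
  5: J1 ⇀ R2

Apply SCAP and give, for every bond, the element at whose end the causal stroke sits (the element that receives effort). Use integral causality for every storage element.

β3 →J2  (Se1 fixes effort; stroke away)
β1 →TF1  (J2: bond 3 brought effort, rest push out)
β0 →J1  (TF1 one-in-one-out from 1)
β2 →I1  (common-e at J1 fixed by 0)
β4 →R1  (J1: bond 0 brought effort, rest push out)
β5 →R2  (J1 effort already set via bond 0)

β0 →J1
β1 →TF1
β2 →I1
β3 →J2
β4 →R1
β5 →R2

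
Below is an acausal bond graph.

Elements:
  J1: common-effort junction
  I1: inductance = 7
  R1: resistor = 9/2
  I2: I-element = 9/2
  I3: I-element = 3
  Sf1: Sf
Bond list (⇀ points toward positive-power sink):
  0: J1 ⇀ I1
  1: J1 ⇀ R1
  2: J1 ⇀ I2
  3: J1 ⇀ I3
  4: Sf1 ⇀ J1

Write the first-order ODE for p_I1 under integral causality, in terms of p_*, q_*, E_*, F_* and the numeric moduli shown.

dp_I1/dt = 9*F_Sf1/2 - 9*p_I1/14 - p_I2 - 3*p_I3/2

bond 4 →Sf1  (Sf1 fixes flow; stroke at Sf1)
bond 0 →I1  (I1 outputs flow p/I1)
bond 2 →I2  (I2 outputs flow p/I2)
bond 3 →I3  (prefer integral on I3)
bond 1 →J1  (only one effort-in slot at J1)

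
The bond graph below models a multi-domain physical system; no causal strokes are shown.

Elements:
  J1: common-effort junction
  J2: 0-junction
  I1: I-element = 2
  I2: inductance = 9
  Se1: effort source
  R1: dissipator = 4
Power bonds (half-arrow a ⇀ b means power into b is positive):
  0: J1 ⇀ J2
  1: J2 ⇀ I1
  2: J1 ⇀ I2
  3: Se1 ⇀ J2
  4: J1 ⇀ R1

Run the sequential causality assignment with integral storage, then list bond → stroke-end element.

#3 stroke at J2  (Se1 fixes effort; stroke away)
#0 stroke at J1  (J2 effort already set via bond 3)
#1 stroke at I1  (J2: bond 3 brought effort, rest push out)
#2 stroke at I2  (J1: bond 0 brought effort, rest push out)
#4 stroke at R1  (common-e at J1 fixed by 0)

bond 0 stroke at J1
bond 1 stroke at I1
bond 2 stroke at I2
bond 3 stroke at J2
bond 4 stroke at R1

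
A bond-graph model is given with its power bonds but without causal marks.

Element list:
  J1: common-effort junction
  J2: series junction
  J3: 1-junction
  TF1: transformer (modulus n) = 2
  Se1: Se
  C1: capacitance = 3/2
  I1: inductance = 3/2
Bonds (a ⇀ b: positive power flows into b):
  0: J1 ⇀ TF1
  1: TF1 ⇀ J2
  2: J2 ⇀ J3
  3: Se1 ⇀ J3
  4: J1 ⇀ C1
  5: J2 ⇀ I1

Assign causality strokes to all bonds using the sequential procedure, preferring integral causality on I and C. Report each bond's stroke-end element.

bond 0 |TF1
bond 1 |J2
bond 2 |J2
bond 3 |J3
bond 4 |J1
bond 5 |I1

b3 stroke→J3  (Se1 (Se) sets effort on bond)
b2 stroke→J2  (J3 needs exactly one f-in)
b4 stroke→J1  (C1 integral (e out))
b0 stroke→TF1  (J1: bond 4 brought effort, rest push out)
b1 stroke→J2  (TF TF1: opposite of bond 0)
b5 stroke→I1  (J2: last free bond brings flow in)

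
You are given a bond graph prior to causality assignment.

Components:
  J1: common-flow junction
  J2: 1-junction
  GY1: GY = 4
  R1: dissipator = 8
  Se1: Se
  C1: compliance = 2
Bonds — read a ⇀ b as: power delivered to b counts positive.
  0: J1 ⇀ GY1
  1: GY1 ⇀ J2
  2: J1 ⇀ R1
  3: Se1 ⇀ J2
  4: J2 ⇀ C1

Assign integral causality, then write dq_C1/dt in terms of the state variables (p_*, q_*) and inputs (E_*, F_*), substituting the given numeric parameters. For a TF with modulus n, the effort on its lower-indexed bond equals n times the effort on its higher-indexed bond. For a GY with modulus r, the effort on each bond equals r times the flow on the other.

dq_C1/dt = E_Se1/2 - q_C1/4

b3 |J2  (source Se1 imposes e)
b4 |J2  (C1 integral (e out))
b1 |GY1  (J2 needs exactly one f-in)
b0 |GY1  (GY1 both-in/both-out from 1)
b2 |J1  (1-jn J1 has f-setter on 0)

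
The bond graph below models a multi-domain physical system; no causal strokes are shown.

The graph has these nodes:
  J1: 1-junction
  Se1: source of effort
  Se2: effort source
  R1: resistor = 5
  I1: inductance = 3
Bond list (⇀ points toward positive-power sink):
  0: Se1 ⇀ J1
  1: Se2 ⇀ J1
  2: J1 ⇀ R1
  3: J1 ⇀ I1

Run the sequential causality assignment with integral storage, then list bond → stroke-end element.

#0 stroke→J1  (Se1: effort source, stroke at far end)
#1 stroke→J1  (Se2 fixes effort; stroke away)
#3 stroke→I1  (I1 integral (f out))
#2 stroke→J1  (1-jn J1 has f-setter on 3)

bond 0 stroke→J1
bond 1 stroke→J1
bond 2 stroke→J1
bond 3 stroke→I1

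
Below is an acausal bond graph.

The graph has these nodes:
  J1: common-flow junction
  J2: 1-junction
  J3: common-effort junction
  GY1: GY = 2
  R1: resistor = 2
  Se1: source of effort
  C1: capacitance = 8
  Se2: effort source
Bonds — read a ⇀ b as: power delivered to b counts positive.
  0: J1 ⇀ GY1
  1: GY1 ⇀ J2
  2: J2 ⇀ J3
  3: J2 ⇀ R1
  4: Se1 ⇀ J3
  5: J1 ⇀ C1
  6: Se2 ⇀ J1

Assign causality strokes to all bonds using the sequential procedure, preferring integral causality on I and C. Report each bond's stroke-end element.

b4 stroke→J3  (source Se1 imposes e)
b6 stroke→J1  (Se2 (Se) sets effort on bond)
b2 stroke→J2  (0-jn J3 has e-setter on 4)
b5 stroke→J1  (prefer integral on C1)
b0 stroke→GY1  (J1: last free bond brings flow in)
b1 stroke→GY1  (GY GY1: same side as bond 0)
b3 stroke→J2  (1-jn J2 has f-setter on 1)

bond 0 stroke→GY1
bond 1 stroke→GY1
bond 2 stroke→J2
bond 3 stroke→J2
bond 4 stroke→J3
bond 5 stroke→J1
bond 6 stroke→J1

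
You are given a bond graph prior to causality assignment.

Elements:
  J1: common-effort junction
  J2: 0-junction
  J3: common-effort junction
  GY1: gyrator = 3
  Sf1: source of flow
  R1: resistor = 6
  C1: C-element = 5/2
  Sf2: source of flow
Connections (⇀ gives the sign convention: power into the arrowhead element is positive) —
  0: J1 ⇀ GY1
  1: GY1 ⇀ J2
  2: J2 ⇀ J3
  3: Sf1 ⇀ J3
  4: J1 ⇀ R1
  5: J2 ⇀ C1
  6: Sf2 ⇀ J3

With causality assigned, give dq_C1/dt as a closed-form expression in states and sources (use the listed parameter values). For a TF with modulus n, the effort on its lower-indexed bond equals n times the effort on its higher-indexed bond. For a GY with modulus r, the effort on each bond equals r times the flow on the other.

β3 →Sf1  (Sf1 (Sf) sets flow on bond)
β6 →Sf2  (Sf2: flow source, stroke at near end)
β2 →J3  (closing 0-jn rule on J3)
β5 →J2  (C1 outputs effort q/C1)
β1 →GY1  (J2: bond 5 brought effort, rest push out)
β0 →GY1  (GY1 both-in/both-out from 1)
β4 →J1  (only one effort-in slot at J1)

dq_C1/dt = F_Sf1 + F_Sf2 - 4*q_C1/15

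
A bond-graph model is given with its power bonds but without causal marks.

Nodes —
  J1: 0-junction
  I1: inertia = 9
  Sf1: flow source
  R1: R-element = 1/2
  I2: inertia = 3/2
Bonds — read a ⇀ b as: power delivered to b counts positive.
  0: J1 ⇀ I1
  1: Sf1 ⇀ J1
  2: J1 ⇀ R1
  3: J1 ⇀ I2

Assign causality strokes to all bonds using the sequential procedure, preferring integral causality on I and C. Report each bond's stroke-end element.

bond 0 →I1
bond 1 →Sf1
bond 2 →J1
bond 3 →I2

#1 stroke at Sf1  (Sf1 fixes flow; stroke at Sf1)
#0 stroke at I1  (I1 integral (f out))
#3 stroke at I2  (I2: I, integral causality)
#2 stroke at J1  (closing 0-jn rule on J1)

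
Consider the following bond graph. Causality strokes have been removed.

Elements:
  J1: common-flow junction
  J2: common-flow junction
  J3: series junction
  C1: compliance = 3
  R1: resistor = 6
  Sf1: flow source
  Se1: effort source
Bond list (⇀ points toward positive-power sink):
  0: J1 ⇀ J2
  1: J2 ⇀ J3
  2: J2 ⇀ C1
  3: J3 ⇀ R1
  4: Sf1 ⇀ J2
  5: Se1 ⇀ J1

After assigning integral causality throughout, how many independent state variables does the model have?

bond 4 →Sf1  (Sf1 fixes flow; stroke at Sf1)
bond 5 →J1  (source Se1 imposes e)
bond 0 →J2  (closing 1-jn rule on J1)
bond 1 →J2  (common-f at J2 fixed by 4)
bond 2 →J2  (common-f at J2 fixed by 4)
bond 3 →J3  (J3 flow already set via bond 1)

1  (C1 all integral)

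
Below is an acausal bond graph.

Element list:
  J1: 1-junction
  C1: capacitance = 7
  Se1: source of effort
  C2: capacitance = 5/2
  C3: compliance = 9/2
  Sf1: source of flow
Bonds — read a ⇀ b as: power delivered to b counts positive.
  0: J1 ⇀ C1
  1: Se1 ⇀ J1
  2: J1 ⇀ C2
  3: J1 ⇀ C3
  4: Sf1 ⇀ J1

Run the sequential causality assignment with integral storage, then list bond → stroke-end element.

b0 →J1
b1 →J1
b2 →J1
b3 →J1
b4 →Sf1

bond 1 →J1  (source Se1 imposes e)
bond 4 →Sf1  (source Sf1 imposes f)
bond 0 →J1  (J1 flow already set via bond 4)
bond 2 →J1  (J1: bond 4 brought flow, rest push out)
bond 3 →J1  (J1: bond 4 brought flow, rest push out)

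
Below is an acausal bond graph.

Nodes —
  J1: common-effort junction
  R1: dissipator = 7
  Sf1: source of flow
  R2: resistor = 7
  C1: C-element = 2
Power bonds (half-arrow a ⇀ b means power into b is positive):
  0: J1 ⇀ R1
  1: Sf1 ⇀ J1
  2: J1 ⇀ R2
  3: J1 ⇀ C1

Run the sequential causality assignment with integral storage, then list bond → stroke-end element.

b1 stroke at Sf1  (Sf1: flow source, stroke at near end)
b3 stroke at J1  (prefer integral on C1)
b0 stroke at R1  (J1: bond 3 brought effort, rest push out)
b2 stroke at R2  (J1 effort already set via bond 3)

bond 0 stroke at R1
bond 1 stroke at Sf1
bond 2 stroke at R2
bond 3 stroke at J1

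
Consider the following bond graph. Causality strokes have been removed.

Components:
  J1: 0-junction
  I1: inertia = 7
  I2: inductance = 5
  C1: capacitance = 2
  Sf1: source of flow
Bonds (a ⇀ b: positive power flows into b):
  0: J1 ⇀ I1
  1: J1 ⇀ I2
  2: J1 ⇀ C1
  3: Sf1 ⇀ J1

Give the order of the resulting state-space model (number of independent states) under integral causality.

3  (C1, I1, I2 all integral)

β3 stroke at Sf1  (Sf1 fixes flow; stroke at Sf1)
β0 stroke at I1  (I1: I, integral causality)
β1 stroke at I2  (I2: I, integral causality)
β2 stroke at J1  (J1 needs exactly one e-in)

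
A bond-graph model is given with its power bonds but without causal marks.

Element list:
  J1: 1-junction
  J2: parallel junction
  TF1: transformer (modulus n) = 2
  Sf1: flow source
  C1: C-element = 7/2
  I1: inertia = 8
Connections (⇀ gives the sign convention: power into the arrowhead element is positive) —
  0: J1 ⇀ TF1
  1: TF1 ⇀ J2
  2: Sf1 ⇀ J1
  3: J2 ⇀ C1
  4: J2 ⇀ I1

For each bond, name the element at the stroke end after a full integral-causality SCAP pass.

#2 |Sf1  (Sf1 fixes flow; stroke at Sf1)
#0 |J1  (common-f at J1 fixed by 2)
#1 |TF1  (TF TF1: opposite of bond 0)
#3 |J2  (C1 integral (e out))
#4 |I1  (J2 effort already set via bond 3)

b0 stroke→J1
b1 stroke→TF1
b2 stroke→Sf1
b3 stroke→J2
b4 stroke→I1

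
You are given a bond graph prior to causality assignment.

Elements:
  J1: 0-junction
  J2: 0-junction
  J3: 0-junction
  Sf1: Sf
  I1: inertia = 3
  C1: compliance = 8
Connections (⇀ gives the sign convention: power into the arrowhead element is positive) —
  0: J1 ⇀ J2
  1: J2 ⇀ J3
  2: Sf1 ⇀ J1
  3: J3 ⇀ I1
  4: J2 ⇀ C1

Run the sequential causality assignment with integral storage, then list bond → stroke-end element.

b0 |J1
b1 |J3
b2 |Sf1
b3 |I1
b4 |J2

b2 stroke at Sf1  (Sf1: flow source, stroke at near end)
b0 stroke at J1  (closing 0-jn rule on J1)
b3 stroke at I1  (I1 outputs flow p/I1)
b1 stroke at J3  (closing 0-jn rule on J3)
b4 stroke at J2  (closing 0-jn rule on J2)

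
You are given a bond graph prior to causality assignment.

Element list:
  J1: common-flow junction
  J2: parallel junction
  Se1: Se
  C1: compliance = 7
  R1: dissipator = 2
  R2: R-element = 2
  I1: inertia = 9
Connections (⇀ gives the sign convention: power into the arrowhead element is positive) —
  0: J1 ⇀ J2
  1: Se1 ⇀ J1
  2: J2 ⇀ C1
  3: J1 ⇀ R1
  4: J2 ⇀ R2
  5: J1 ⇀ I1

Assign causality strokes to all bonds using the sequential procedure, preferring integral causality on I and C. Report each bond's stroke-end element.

b0 stroke at J1
b1 stroke at J1
b2 stroke at J2
b3 stroke at J1
b4 stroke at R2
b5 stroke at I1

#1 stroke at J1  (Se1: effort source, stroke at far end)
#2 stroke at J2  (prefer integral on C1)
#0 stroke at J1  (common-e at J2 fixed by 2)
#4 stroke at R2  (common-e at J2 fixed by 2)
#5 stroke at I1  (I1 outputs flow p/I1)
#3 stroke at J1  (1-jn J1 has f-setter on 5)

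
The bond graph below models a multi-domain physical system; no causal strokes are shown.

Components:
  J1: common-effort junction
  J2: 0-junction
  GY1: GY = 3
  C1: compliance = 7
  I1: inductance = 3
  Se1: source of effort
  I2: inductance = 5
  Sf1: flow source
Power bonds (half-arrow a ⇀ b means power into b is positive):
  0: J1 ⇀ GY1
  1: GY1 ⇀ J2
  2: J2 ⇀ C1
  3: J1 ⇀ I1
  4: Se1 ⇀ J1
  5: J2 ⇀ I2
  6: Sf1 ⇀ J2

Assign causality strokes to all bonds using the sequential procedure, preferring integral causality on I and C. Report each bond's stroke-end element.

b4 |J1  (Se1 fixes effort; stroke away)
b6 |Sf1  (Sf1 (Sf) sets flow on bond)
b0 |GY1  (0-jn J1 has e-setter on 4)
b3 |I1  (J1: bond 4 brought effort, rest push out)
b1 |GY1  (through GY1, causality inverts; strokes same side of GY1)
b2 |J2  (C1: C, integral causality)
b5 |I2  (common-e at J2 fixed by 2)

bond 0 stroke→GY1
bond 1 stroke→GY1
bond 2 stroke→J2
bond 3 stroke→I1
bond 4 stroke→J1
bond 5 stroke→I2
bond 6 stroke→Sf1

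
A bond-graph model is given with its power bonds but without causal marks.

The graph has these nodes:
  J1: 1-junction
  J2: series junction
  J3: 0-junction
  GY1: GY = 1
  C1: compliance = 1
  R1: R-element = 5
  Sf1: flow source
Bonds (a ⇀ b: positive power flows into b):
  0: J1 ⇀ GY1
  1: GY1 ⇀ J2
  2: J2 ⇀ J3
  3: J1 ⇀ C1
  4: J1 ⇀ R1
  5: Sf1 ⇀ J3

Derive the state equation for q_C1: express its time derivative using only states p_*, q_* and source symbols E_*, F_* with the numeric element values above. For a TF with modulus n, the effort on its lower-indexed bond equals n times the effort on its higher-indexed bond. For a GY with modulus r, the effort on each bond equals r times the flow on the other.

dq_C1/dt = F_Sf1/5 - q_C1/5

#5 |Sf1  (source Sf1 imposes f)
#2 |J3  (J3 needs exactly one e-in)
#1 |J2  (1-jn J2 has f-setter on 2)
#0 |J1  (GY1: gyrator matches bond 1)
#3 |J1  (C1 integral (e out))
#4 |R1  (J1 needs exactly one f-in)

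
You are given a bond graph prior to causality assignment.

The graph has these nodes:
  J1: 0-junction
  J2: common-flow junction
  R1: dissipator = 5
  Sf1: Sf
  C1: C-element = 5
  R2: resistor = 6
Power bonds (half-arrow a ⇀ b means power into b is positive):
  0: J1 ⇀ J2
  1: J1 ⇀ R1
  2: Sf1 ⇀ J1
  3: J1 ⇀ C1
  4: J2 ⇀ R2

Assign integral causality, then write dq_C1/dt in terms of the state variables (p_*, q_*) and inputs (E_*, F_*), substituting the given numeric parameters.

β2 stroke at Sf1  (Sf1: flow source, stroke at near end)
β3 stroke at J1  (C1 integral (e out))
β0 stroke at J2  (0-jn J1 has e-setter on 3)
β1 stroke at R1  (J1 effort already set via bond 3)
β4 stroke at R2  (closing 1-jn rule on J2)

dq_C1/dt = F_Sf1 - 11*q_C1/150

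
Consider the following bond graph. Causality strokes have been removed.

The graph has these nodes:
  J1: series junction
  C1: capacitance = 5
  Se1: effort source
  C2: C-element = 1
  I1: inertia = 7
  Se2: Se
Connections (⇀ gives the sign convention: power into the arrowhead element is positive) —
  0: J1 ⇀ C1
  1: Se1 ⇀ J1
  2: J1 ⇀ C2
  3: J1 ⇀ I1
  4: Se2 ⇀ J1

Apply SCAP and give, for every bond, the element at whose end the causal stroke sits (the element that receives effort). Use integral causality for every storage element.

b1 |J1  (source Se1 imposes e)
b4 |J1  (Se2 fixes effort; stroke away)
b0 |J1  (C1: C, integral causality)
b2 |J1  (C2: C, integral causality)
b3 |I1  (only one flow-in slot at J1)

bond 0 stroke→J1
bond 1 stroke→J1
bond 2 stroke→J1
bond 3 stroke→I1
bond 4 stroke→J1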